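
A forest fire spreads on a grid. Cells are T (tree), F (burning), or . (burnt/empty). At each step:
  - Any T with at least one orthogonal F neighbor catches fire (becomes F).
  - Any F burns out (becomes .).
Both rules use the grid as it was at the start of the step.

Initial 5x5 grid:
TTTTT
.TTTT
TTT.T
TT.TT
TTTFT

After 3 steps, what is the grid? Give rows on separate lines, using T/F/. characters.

Step 1: 3 trees catch fire, 1 burn out
  TTTTT
  .TTTT
  TTT.T
  TT.FT
  TTF.F
Step 2: 2 trees catch fire, 3 burn out
  TTTTT
  .TTTT
  TTT.T
  TT..F
  TF...
Step 3: 3 trees catch fire, 2 burn out
  TTTTT
  .TTTT
  TTT.F
  TF...
  F....

TTTTT
.TTTT
TTT.F
TF...
F....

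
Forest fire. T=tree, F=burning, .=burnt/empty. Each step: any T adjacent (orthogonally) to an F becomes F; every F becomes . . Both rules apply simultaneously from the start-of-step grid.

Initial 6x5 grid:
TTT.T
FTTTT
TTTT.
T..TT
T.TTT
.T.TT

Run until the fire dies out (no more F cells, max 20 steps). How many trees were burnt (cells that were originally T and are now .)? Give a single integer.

Step 1: +3 fires, +1 burnt (F count now 3)
Step 2: +4 fires, +3 burnt (F count now 4)
Step 3: +4 fires, +4 burnt (F count now 4)
Step 4: +2 fires, +4 burnt (F count now 2)
Step 5: +2 fires, +2 burnt (F count now 2)
Step 6: +2 fires, +2 burnt (F count now 2)
Step 7: +3 fires, +2 burnt (F count now 3)
Step 8: +1 fires, +3 burnt (F count now 1)
Step 9: +0 fires, +1 burnt (F count now 0)
Fire out after step 9
Initially T: 22, now '.': 29
Total burnt (originally-T cells now '.'): 21

Answer: 21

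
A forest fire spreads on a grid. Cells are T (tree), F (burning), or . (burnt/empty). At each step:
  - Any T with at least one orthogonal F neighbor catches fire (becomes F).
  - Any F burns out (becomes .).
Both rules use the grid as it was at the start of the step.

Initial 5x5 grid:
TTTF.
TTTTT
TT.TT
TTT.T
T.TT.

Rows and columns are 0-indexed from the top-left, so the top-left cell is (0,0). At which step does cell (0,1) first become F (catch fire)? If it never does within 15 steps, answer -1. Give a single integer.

Step 1: cell (0,1)='T' (+2 fires, +1 burnt)
Step 2: cell (0,1)='F' (+4 fires, +2 burnt)
  -> target ignites at step 2
Step 3: cell (0,1)='.' (+3 fires, +4 burnt)
Step 4: cell (0,1)='.' (+3 fires, +3 burnt)
Step 5: cell (0,1)='.' (+2 fires, +3 burnt)
Step 6: cell (0,1)='.' (+2 fires, +2 burnt)
Step 7: cell (0,1)='.' (+2 fires, +2 burnt)
Step 8: cell (0,1)='.' (+1 fires, +2 burnt)
Step 9: cell (0,1)='.' (+0 fires, +1 burnt)
  fire out at step 9

2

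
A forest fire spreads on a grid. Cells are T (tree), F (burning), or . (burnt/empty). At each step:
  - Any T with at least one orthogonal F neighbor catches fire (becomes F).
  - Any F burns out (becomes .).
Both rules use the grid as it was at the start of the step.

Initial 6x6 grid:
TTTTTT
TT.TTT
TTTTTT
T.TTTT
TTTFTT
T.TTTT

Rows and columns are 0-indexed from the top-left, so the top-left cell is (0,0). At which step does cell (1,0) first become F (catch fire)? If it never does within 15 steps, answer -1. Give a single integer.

Step 1: cell (1,0)='T' (+4 fires, +1 burnt)
Step 2: cell (1,0)='T' (+7 fires, +4 burnt)
Step 3: cell (1,0)='T' (+6 fires, +7 burnt)
Step 4: cell (1,0)='T' (+6 fires, +6 burnt)
Step 5: cell (1,0)='T' (+5 fires, +6 burnt)
Step 6: cell (1,0)='F' (+3 fires, +5 burnt)
  -> target ignites at step 6
Step 7: cell (1,0)='.' (+1 fires, +3 burnt)
Step 8: cell (1,0)='.' (+0 fires, +1 burnt)
  fire out at step 8

6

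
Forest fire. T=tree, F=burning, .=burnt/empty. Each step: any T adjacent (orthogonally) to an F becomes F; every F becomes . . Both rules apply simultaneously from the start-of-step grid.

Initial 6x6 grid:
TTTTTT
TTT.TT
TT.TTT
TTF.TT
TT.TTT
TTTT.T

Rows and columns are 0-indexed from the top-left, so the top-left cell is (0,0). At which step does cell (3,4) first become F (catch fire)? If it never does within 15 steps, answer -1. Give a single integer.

Step 1: cell (3,4)='T' (+1 fires, +1 burnt)
Step 2: cell (3,4)='T' (+3 fires, +1 burnt)
Step 3: cell (3,4)='T' (+4 fires, +3 burnt)
Step 4: cell (3,4)='T' (+5 fires, +4 burnt)
Step 5: cell (3,4)='T' (+3 fires, +5 burnt)
Step 6: cell (3,4)='T' (+2 fires, +3 burnt)
Step 7: cell (3,4)='T' (+2 fires, +2 burnt)
Step 8: cell (3,4)='F' (+4 fires, +2 burnt)
  -> target ignites at step 8
Step 9: cell (3,4)='.' (+4 fires, +4 burnt)
Step 10: cell (3,4)='.' (+2 fires, +4 burnt)
Step 11: cell (3,4)='.' (+0 fires, +2 burnt)
  fire out at step 11

8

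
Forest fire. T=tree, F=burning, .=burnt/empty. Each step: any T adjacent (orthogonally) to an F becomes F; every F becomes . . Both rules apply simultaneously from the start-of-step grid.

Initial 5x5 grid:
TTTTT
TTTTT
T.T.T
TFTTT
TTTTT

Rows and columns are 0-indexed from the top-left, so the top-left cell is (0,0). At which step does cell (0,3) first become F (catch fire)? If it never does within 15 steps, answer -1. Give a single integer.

Step 1: cell (0,3)='T' (+3 fires, +1 burnt)
Step 2: cell (0,3)='T' (+5 fires, +3 burnt)
Step 3: cell (0,3)='T' (+4 fires, +5 burnt)
Step 4: cell (0,3)='T' (+6 fires, +4 burnt)
Step 5: cell (0,3)='F' (+3 fires, +6 burnt)
  -> target ignites at step 5
Step 6: cell (0,3)='.' (+1 fires, +3 burnt)
Step 7: cell (0,3)='.' (+0 fires, +1 burnt)
  fire out at step 7

5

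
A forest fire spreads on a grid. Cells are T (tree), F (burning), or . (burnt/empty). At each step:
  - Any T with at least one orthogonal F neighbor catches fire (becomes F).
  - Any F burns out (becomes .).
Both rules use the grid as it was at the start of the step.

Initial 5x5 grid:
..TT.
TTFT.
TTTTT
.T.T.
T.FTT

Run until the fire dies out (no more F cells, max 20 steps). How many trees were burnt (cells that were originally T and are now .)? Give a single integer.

Step 1: +5 fires, +2 burnt (F count now 5)
Step 2: +6 fires, +5 burnt (F count now 6)
Step 3: +3 fires, +6 burnt (F count now 3)
Step 4: +0 fires, +3 burnt (F count now 0)
Fire out after step 4
Initially T: 15, now '.': 24
Total burnt (originally-T cells now '.'): 14

Answer: 14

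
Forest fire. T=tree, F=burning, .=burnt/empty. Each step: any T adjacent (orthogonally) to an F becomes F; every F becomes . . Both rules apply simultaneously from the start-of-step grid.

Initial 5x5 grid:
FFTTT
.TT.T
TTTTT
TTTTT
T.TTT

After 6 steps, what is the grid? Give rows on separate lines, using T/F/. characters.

Step 1: 2 trees catch fire, 2 burn out
  ..FTT
  .FT.T
  TTTTT
  TTTTT
  T.TTT
Step 2: 3 trees catch fire, 2 burn out
  ...FT
  ..F.T
  TFTTT
  TTTTT
  T.TTT
Step 3: 4 trees catch fire, 3 burn out
  ....F
  ....T
  F.FTT
  TFTTT
  T.TTT
Step 4: 4 trees catch fire, 4 burn out
  .....
  ....F
  ...FT
  F.FTT
  T.TTT
Step 5: 4 trees catch fire, 4 burn out
  .....
  .....
  ....F
  ...FT
  F.FTT
Step 6: 2 trees catch fire, 4 burn out
  .....
  .....
  .....
  ....F
  ...FT

.....
.....
.....
....F
...FT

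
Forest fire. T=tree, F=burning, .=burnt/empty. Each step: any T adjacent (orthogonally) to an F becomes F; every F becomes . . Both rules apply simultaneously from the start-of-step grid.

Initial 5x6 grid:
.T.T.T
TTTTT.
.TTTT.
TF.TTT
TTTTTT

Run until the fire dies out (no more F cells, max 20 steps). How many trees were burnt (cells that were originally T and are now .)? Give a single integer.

Step 1: +3 fires, +1 burnt (F count now 3)
Step 2: +4 fires, +3 burnt (F count now 4)
Step 3: +5 fires, +4 burnt (F count now 5)
Step 4: +4 fires, +5 burnt (F count now 4)
Step 5: +4 fires, +4 burnt (F count now 4)
Step 6: +1 fires, +4 burnt (F count now 1)
Step 7: +0 fires, +1 burnt (F count now 0)
Fire out after step 7
Initially T: 22, now '.': 29
Total burnt (originally-T cells now '.'): 21

Answer: 21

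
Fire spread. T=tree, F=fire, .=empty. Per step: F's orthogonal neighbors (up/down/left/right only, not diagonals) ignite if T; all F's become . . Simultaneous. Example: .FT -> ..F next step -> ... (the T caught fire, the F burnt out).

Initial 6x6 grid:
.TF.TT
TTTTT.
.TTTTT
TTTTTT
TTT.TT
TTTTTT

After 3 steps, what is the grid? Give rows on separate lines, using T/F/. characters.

Step 1: 2 trees catch fire, 1 burn out
  .F..TT
  TTFTT.
  .TTTTT
  TTTTTT
  TTT.TT
  TTTTTT
Step 2: 3 trees catch fire, 2 burn out
  ....TT
  TF.FT.
  .TFTTT
  TTTTTT
  TTT.TT
  TTTTTT
Step 3: 5 trees catch fire, 3 burn out
  ....TT
  F...F.
  .F.FTT
  TTFTTT
  TTT.TT
  TTTTTT

....TT
F...F.
.F.FTT
TTFTTT
TTT.TT
TTTTTT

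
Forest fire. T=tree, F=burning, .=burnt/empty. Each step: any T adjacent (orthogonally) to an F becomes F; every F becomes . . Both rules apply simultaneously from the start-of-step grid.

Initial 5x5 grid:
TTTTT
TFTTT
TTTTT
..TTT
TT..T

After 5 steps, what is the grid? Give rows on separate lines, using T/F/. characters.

Step 1: 4 trees catch fire, 1 burn out
  TFTTT
  F.FTT
  TFTTT
  ..TTT
  TT..T
Step 2: 5 trees catch fire, 4 burn out
  F.FTT
  ...FT
  F.FTT
  ..TTT
  TT..T
Step 3: 4 trees catch fire, 5 burn out
  ...FT
  ....F
  ...FT
  ..FTT
  TT..T
Step 4: 3 trees catch fire, 4 burn out
  ....F
  .....
  ....F
  ...FT
  TT..T
Step 5: 1 trees catch fire, 3 burn out
  .....
  .....
  .....
  ....F
  TT..T

.....
.....
.....
....F
TT..T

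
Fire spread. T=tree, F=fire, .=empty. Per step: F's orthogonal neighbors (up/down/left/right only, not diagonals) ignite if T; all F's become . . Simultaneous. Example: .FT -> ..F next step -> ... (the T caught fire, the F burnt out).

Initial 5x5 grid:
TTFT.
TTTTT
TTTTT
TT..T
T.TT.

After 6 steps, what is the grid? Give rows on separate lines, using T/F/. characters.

Step 1: 3 trees catch fire, 1 burn out
  TF.F.
  TTFTT
  TTTTT
  TT..T
  T.TT.
Step 2: 4 trees catch fire, 3 burn out
  F....
  TF.FT
  TTFTT
  TT..T
  T.TT.
Step 3: 4 trees catch fire, 4 burn out
  .....
  F...F
  TF.FT
  TT..T
  T.TT.
Step 4: 3 trees catch fire, 4 burn out
  .....
  .....
  F...F
  TF..T
  T.TT.
Step 5: 2 trees catch fire, 3 burn out
  .....
  .....
  .....
  F...F
  T.TT.
Step 6: 1 trees catch fire, 2 burn out
  .....
  .....
  .....
  .....
  F.TT.

.....
.....
.....
.....
F.TT.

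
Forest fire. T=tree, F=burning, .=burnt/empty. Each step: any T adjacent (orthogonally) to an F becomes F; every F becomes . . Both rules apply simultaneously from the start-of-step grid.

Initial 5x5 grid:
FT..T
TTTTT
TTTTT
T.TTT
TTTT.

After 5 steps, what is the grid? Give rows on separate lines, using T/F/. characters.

Step 1: 2 trees catch fire, 1 burn out
  .F..T
  FTTTT
  TTTTT
  T.TTT
  TTTT.
Step 2: 2 trees catch fire, 2 burn out
  ....T
  .FTTT
  FTTTT
  T.TTT
  TTTT.
Step 3: 3 trees catch fire, 2 burn out
  ....T
  ..FTT
  .FTTT
  F.TTT
  TTTT.
Step 4: 3 trees catch fire, 3 burn out
  ....T
  ...FT
  ..FTT
  ..TTT
  FTTT.
Step 5: 4 trees catch fire, 3 burn out
  ....T
  ....F
  ...FT
  ..FTT
  .FTT.

....T
....F
...FT
..FTT
.FTT.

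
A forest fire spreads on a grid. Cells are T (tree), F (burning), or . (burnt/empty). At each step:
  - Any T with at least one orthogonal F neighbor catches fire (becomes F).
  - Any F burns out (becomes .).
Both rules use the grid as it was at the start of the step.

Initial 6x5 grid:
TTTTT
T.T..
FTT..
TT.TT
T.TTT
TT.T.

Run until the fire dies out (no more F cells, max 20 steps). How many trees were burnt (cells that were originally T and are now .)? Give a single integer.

Answer: 14

Derivation:
Step 1: +3 fires, +1 burnt (F count now 3)
Step 2: +4 fires, +3 burnt (F count now 4)
Step 3: +3 fires, +4 burnt (F count now 3)
Step 4: +2 fires, +3 burnt (F count now 2)
Step 5: +1 fires, +2 burnt (F count now 1)
Step 6: +1 fires, +1 burnt (F count now 1)
Step 7: +0 fires, +1 burnt (F count now 0)
Fire out after step 7
Initially T: 20, now '.': 24
Total burnt (originally-T cells now '.'): 14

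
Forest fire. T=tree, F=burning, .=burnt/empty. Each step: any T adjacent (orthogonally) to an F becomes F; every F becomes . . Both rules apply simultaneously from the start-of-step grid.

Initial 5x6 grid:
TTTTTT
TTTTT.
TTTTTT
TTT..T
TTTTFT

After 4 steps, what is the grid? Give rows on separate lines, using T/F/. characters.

Step 1: 2 trees catch fire, 1 burn out
  TTTTTT
  TTTTT.
  TTTTTT
  TTT..T
  TTTF.F
Step 2: 2 trees catch fire, 2 burn out
  TTTTTT
  TTTTT.
  TTTTTT
  TTT..F
  TTF...
Step 3: 3 trees catch fire, 2 burn out
  TTTTTT
  TTTTT.
  TTTTTF
  TTF...
  TF....
Step 4: 4 trees catch fire, 3 burn out
  TTTTTT
  TTTTT.
  TTFTF.
  TF....
  F.....

TTTTTT
TTTTT.
TTFTF.
TF....
F.....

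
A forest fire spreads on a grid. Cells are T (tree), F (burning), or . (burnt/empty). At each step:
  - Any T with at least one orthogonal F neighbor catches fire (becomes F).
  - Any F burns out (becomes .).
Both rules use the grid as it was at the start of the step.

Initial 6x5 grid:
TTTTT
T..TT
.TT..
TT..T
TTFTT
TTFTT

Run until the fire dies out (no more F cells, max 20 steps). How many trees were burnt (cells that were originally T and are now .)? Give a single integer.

Step 1: +4 fires, +2 burnt (F count now 4)
Step 2: +5 fires, +4 burnt (F count now 5)
Step 3: +3 fires, +5 burnt (F count now 3)
Step 4: +1 fires, +3 burnt (F count now 1)
Step 5: +0 fires, +1 burnt (F count now 0)
Fire out after step 5
Initially T: 21, now '.': 22
Total burnt (originally-T cells now '.'): 13

Answer: 13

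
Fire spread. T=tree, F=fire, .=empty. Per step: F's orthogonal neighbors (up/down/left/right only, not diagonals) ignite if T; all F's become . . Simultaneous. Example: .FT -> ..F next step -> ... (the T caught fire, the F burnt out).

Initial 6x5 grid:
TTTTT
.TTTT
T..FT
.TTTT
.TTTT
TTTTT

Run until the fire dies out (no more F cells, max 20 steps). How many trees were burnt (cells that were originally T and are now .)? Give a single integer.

Step 1: +3 fires, +1 burnt (F count now 3)
Step 2: +6 fires, +3 burnt (F count now 6)
Step 3: +7 fires, +6 burnt (F count now 7)
Step 4: +4 fires, +7 burnt (F count now 4)
Step 5: +2 fires, +4 burnt (F count now 2)
Step 6: +1 fires, +2 burnt (F count now 1)
Step 7: +0 fires, +1 burnt (F count now 0)
Fire out after step 7
Initially T: 24, now '.': 29
Total burnt (originally-T cells now '.'): 23

Answer: 23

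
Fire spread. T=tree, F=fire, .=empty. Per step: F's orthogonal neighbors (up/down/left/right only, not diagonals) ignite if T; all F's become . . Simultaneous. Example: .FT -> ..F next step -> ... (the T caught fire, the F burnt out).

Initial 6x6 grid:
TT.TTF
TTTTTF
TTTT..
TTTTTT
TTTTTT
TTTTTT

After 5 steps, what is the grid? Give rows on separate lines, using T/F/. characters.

Step 1: 2 trees catch fire, 2 burn out
  TT.TF.
  TTTTF.
  TTTT..
  TTTTTT
  TTTTTT
  TTTTTT
Step 2: 2 trees catch fire, 2 burn out
  TT.F..
  TTTF..
  TTTT..
  TTTTTT
  TTTTTT
  TTTTTT
Step 3: 2 trees catch fire, 2 burn out
  TT....
  TTF...
  TTTF..
  TTTTTT
  TTTTTT
  TTTTTT
Step 4: 3 trees catch fire, 2 burn out
  TT....
  TF....
  TTF...
  TTTFTT
  TTTTTT
  TTTTTT
Step 5: 6 trees catch fire, 3 burn out
  TF....
  F.....
  TF....
  TTF.FT
  TTTFTT
  TTTTTT

TF....
F.....
TF....
TTF.FT
TTTFTT
TTTTTT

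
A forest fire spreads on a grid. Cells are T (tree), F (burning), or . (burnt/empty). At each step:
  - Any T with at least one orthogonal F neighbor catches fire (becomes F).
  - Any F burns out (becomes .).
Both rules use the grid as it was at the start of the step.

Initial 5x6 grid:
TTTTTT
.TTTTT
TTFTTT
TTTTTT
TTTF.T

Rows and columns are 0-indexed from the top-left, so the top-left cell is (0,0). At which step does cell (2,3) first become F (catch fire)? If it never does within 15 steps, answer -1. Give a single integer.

Step 1: cell (2,3)='F' (+6 fires, +2 burnt)
  -> target ignites at step 1
Step 2: cell (2,3)='.' (+8 fires, +6 burnt)
Step 3: cell (2,3)='.' (+7 fires, +8 burnt)
Step 4: cell (2,3)='.' (+4 fires, +7 burnt)
Step 5: cell (2,3)='.' (+1 fires, +4 burnt)
Step 6: cell (2,3)='.' (+0 fires, +1 burnt)
  fire out at step 6

1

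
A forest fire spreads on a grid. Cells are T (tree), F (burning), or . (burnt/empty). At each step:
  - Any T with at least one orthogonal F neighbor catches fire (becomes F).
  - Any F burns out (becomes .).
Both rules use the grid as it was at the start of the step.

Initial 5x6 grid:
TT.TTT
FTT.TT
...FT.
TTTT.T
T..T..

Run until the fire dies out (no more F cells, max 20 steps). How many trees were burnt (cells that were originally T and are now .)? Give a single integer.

Answer: 16

Derivation:
Step 1: +4 fires, +2 burnt (F count now 4)
Step 2: +5 fires, +4 burnt (F count now 5)
Step 3: +3 fires, +5 burnt (F count now 3)
Step 4: +3 fires, +3 burnt (F count now 3)
Step 5: +1 fires, +3 burnt (F count now 1)
Step 6: +0 fires, +1 burnt (F count now 0)
Fire out after step 6
Initially T: 17, now '.': 29
Total burnt (originally-T cells now '.'): 16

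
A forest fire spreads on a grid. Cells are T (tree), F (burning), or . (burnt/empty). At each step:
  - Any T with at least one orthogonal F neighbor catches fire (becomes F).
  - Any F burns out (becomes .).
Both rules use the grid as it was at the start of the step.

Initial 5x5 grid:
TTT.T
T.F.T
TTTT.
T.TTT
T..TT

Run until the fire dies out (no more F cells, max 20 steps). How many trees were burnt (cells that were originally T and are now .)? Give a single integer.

Step 1: +2 fires, +1 burnt (F count now 2)
Step 2: +4 fires, +2 burnt (F count now 4)
Step 3: +3 fires, +4 burnt (F count now 3)
Step 4: +4 fires, +3 burnt (F count now 4)
Step 5: +2 fires, +4 burnt (F count now 2)
Step 6: +0 fires, +2 burnt (F count now 0)
Fire out after step 6
Initially T: 17, now '.': 23
Total burnt (originally-T cells now '.'): 15

Answer: 15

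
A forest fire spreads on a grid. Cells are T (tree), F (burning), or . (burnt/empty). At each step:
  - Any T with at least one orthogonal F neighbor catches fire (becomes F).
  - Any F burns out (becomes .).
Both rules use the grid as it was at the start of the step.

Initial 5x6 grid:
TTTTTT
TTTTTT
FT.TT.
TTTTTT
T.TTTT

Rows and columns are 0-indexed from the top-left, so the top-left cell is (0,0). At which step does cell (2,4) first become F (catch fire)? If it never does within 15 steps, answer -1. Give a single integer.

Step 1: cell (2,4)='T' (+3 fires, +1 burnt)
Step 2: cell (2,4)='T' (+4 fires, +3 burnt)
Step 3: cell (2,4)='T' (+3 fires, +4 burnt)
Step 4: cell (2,4)='T' (+4 fires, +3 burnt)
Step 5: cell (2,4)='T' (+5 fires, +4 burnt)
Step 6: cell (2,4)='F' (+5 fires, +5 burnt)
  -> target ignites at step 6
Step 7: cell (2,4)='.' (+2 fires, +5 burnt)
Step 8: cell (2,4)='.' (+0 fires, +2 burnt)
  fire out at step 8

6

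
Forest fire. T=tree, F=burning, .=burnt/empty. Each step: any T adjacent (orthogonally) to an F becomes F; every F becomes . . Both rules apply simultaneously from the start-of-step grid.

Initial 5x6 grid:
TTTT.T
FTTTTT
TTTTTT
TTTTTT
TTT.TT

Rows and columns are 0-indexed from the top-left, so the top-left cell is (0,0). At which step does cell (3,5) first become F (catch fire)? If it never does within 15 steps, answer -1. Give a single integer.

Step 1: cell (3,5)='T' (+3 fires, +1 burnt)
Step 2: cell (3,5)='T' (+4 fires, +3 burnt)
Step 3: cell (3,5)='T' (+5 fires, +4 burnt)
Step 4: cell (3,5)='T' (+5 fires, +5 burnt)
Step 5: cell (3,5)='T' (+4 fires, +5 burnt)
Step 6: cell (3,5)='T' (+3 fires, +4 burnt)
Step 7: cell (3,5)='F' (+2 fires, +3 burnt)
  -> target ignites at step 7
Step 8: cell (3,5)='.' (+1 fires, +2 burnt)
Step 9: cell (3,5)='.' (+0 fires, +1 burnt)
  fire out at step 9

7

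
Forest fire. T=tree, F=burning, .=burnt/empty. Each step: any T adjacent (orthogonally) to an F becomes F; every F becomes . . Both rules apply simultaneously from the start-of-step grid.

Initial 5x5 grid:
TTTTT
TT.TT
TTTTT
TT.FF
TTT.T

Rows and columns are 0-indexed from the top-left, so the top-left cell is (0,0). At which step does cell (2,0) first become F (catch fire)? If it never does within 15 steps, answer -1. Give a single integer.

Step 1: cell (2,0)='T' (+3 fires, +2 burnt)
Step 2: cell (2,0)='T' (+3 fires, +3 burnt)
Step 3: cell (2,0)='T' (+3 fires, +3 burnt)
Step 4: cell (2,0)='F' (+4 fires, +3 burnt)
  -> target ignites at step 4
Step 5: cell (2,0)='.' (+4 fires, +4 burnt)
Step 6: cell (2,0)='.' (+3 fires, +4 burnt)
Step 7: cell (2,0)='.' (+0 fires, +3 burnt)
  fire out at step 7

4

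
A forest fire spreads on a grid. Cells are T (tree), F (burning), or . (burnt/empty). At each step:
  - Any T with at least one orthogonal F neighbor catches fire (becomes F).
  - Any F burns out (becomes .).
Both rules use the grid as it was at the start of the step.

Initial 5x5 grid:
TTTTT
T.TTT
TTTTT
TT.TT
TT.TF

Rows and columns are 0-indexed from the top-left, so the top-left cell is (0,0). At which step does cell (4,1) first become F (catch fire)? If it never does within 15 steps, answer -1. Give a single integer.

Step 1: cell (4,1)='T' (+2 fires, +1 burnt)
Step 2: cell (4,1)='T' (+2 fires, +2 burnt)
Step 3: cell (4,1)='T' (+2 fires, +2 burnt)
Step 4: cell (4,1)='T' (+3 fires, +2 burnt)
Step 5: cell (4,1)='T' (+3 fires, +3 burnt)
Step 6: cell (4,1)='T' (+3 fires, +3 burnt)
Step 7: cell (4,1)='F' (+4 fires, +3 burnt)
  -> target ignites at step 7
Step 8: cell (4,1)='.' (+2 fires, +4 burnt)
Step 9: cell (4,1)='.' (+0 fires, +2 burnt)
  fire out at step 9

7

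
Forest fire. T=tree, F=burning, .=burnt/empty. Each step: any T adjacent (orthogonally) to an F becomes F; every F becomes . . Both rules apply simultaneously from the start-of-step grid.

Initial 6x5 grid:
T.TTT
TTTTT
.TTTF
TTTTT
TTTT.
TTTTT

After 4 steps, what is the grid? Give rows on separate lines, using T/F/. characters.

Step 1: 3 trees catch fire, 1 burn out
  T.TTT
  TTTTF
  .TTF.
  TTTTF
  TTTT.
  TTTTT
Step 2: 4 trees catch fire, 3 burn out
  T.TTF
  TTTF.
  .TF..
  TTTF.
  TTTT.
  TTTTT
Step 3: 5 trees catch fire, 4 burn out
  T.TF.
  TTF..
  .F...
  TTF..
  TTTF.
  TTTTT
Step 4: 5 trees catch fire, 5 burn out
  T.F..
  TF...
  .....
  TF...
  TTF..
  TTTFT

T.F..
TF...
.....
TF...
TTF..
TTTFT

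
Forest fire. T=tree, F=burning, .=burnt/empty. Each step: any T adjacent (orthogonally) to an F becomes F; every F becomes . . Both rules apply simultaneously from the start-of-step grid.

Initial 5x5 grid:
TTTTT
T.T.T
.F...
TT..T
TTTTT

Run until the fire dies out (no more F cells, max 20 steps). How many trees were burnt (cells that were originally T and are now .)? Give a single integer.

Answer: 8

Derivation:
Step 1: +1 fires, +1 burnt (F count now 1)
Step 2: +2 fires, +1 burnt (F count now 2)
Step 3: +2 fires, +2 burnt (F count now 2)
Step 4: +1 fires, +2 burnt (F count now 1)
Step 5: +1 fires, +1 burnt (F count now 1)
Step 6: +1 fires, +1 burnt (F count now 1)
Step 7: +0 fires, +1 burnt (F count now 0)
Fire out after step 7
Initially T: 16, now '.': 17
Total burnt (originally-T cells now '.'): 8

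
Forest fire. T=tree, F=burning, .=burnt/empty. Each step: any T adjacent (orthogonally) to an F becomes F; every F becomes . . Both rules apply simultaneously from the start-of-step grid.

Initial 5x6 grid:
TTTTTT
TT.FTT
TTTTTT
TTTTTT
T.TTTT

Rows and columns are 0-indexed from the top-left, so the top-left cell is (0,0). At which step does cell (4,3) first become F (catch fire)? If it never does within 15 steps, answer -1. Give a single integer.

Step 1: cell (4,3)='T' (+3 fires, +1 burnt)
Step 2: cell (4,3)='T' (+6 fires, +3 burnt)
Step 3: cell (4,3)='F' (+7 fires, +6 burnt)
  -> target ignites at step 3
Step 4: cell (4,3)='.' (+7 fires, +7 burnt)
Step 5: cell (4,3)='.' (+3 fires, +7 burnt)
Step 6: cell (4,3)='.' (+1 fires, +3 burnt)
Step 7: cell (4,3)='.' (+0 fires, +1 burnt)
  fire out at step 7

3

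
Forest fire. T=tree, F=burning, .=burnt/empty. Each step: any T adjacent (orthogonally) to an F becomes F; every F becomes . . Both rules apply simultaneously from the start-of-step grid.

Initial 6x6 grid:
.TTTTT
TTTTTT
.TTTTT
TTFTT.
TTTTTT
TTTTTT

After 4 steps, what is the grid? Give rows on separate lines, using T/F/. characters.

Step 1: 4 trees catch fire, 1 burn out
  .TTTTT
  TTTTTT
  .TFTTT
  TF.FT.
  TTFTTT
  TTTTTT
Step 2: 8 trees catch fire, 4 burn out
  .TTTTT
  TTFTTT
  .F.FTT
  F...F.
  TF.FTT
  TTFTTT
Step 3: 8 trees catch fire, 8 burn out
  .TFTTT
  TF.FTT
  ....FT
  ......
  F...FT
  TF.FTT
Step 4: 8 trees catch fire, 8 burn out
  .F.FTT
  F...FT
  .....F
  ......
  .....F
  F...FT

.F.FTT
F...FT
.....F
......
.....F
F...FT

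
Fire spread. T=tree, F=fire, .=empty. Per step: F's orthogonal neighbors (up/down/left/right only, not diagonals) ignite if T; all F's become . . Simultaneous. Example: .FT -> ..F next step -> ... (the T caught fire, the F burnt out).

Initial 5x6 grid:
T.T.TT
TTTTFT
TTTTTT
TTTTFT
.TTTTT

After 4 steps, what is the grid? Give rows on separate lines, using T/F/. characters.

Step 1: 7 trees catch fire, 2 burn out
  T.T.FT
  TTTF.F
  TTTTFT
  TTTF.F
  .TTTFT
Step 2: 7 trees catch fire, 7 burn out
  T.T..F
  TTF...
  TTTF.F
  TTF...
  .TTF.F
Step 3: 5 trees catch fire, 7 burn out
  T.F...
  TF....
  TTF...
  TF....
  .TF...
Step 4: 4 trees catch fire, 5 burn out
  T.....
  F.....
  TF....
  F.....
  .F....

T.....
F.....
TF....
F.....
.F....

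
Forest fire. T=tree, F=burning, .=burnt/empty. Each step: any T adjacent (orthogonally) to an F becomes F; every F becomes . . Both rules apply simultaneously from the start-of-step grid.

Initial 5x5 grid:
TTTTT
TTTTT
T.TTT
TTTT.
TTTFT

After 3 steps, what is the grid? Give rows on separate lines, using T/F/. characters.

Step 1: 3 trees catch fire, 1 burn out
  TTTTT
  TTTTT
  T.TTT
  TTTF.
  TTF.F
Step 2: 3 trees catch fire, 3 burn out
  TTTTT
  TTTTT
  T.TFT
  TTF..
  TF...
Step 3: 5 trees catch fire, 3 burn out
  TTTTT
  TTTFT
  T.F.F
  TF...
  F....

TTTTT
TTTFT
T.F.F
TF...
F....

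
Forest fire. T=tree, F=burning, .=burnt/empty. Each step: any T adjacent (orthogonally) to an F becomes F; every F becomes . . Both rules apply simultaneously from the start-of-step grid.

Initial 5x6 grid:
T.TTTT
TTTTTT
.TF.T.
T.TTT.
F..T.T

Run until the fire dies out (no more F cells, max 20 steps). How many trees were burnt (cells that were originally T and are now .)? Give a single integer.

Step 1: +4 fires, +2 burnt (F count now 4)
Step 2: +4 fires, +4 burnt (F count now 4)
Step 3: +5 fires, +4 burnt (F count now 5)
Step 4: +4 fires, +5 burnt (F count now 4)
Step 5: +1 fires, +4 burnt (F count now 1)
Step 6: +0 fires, +1 burnt (F count now 0)
Fire out after step 6
Initially T: 19, now '.': 29
Total burnt (originally-T cells now '.'): 18

Answer: 18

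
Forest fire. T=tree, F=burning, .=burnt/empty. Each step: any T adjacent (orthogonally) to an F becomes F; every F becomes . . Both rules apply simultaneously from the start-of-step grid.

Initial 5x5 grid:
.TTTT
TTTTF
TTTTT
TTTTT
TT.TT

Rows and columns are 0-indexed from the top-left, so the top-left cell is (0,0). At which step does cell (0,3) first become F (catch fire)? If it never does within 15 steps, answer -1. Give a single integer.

Step 1: cell (0,3)='T' (+3 fires, +1 burnt)
Step 2: cell (0,3)='F' (+4 fires, +3 burnt)
  -> target ignites at step 2
Step 3: cell (0,3)='.' (+5 fires, +4 burnt)
Step 4: cell (0,3)='.' (+5 fires, +5 burnt)
Step 5: cell (0,3)='.' (+2 fires, +5 burnt)
Step 6: cell (0,3)='.' (+2 fires, +2 burnt)
Step 7: cell (0,3)='.' (+1 fires, +2 burnt)
Step 8: cell (0,3)='.' (+0 fires, +1 burnt)
  fire out at step 8

2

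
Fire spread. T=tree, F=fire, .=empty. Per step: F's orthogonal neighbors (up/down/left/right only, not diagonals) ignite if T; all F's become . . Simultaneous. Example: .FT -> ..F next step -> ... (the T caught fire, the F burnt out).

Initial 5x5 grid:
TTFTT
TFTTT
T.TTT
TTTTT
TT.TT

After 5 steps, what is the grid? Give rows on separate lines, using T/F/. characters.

Step 1: 4 trees catch fire, 2 burn out
  TF.FT
  F.FTT
  T.TTT
  TTTTT
  TT.TT
Step 2: 5 trees catch fire, 4 burn out
  F...F
  ...FT
  F.FTT
  TTTTT
  TT.TT
Step 3: 4 trees catch fire, 5 burn out
  .....
  ....F
  ...FT
  FTFTT
  TT.TT
Step 4: 4 trees catch fire, 4 burn out
  .....
  .....
  ....F
  .F.FT
  FT.TT
Step 5: 3 trees catch fire, 4 burn out
  .....
  .....
  .....
  ....F
  .F.FT

.....
.....
.....
....F
.F.FT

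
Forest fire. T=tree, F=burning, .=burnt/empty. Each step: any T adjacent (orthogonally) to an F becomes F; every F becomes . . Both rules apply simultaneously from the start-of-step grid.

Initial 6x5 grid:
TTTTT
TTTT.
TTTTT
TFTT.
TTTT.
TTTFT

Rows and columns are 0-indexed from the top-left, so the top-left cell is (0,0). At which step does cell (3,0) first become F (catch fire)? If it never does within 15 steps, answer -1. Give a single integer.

Step 1: cell (3,0)='F' (+7 fires, +2 burnt)
  -> target ignites at step 1
Step 2: cell (3,0)='.' (+7 fires, +7 burnt)
Step 3: cell (3,0)='.' (+5 fires, +7 burnt)
Step 4: cell (3,0)='.' (+4 fires, +5 burnt)
Step 5: cell (3,0)='.' (+1 fires, +4 burnt)
Step 6: cell (3,0)='.' (+1 fires, +1 burnt)
Step 7: cell (3,0)='.' (+0 fires, +1 burnt)
  fire out at step 7

1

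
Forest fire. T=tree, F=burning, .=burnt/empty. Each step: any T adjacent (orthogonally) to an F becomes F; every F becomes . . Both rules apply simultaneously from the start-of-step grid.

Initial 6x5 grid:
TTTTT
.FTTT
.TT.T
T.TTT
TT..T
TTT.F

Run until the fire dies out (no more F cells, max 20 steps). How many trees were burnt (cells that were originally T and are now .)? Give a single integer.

Step 1: +4 fires, +2 burnt (F count now 4)
Step 2: +5 fires, +4 burnt (F count now 5)
Step 3: +5 fires, +5 burnt (F count now 5)
Step 4: +1 fires, +5 burnt (F count now 1)
Step 5: +0 fires, +1 burnt (F count now 0)
Fire out after step 5
Initially T: 21, now '.': 24
Total burnt (originally-T cells now '.'): 15

Answer: 15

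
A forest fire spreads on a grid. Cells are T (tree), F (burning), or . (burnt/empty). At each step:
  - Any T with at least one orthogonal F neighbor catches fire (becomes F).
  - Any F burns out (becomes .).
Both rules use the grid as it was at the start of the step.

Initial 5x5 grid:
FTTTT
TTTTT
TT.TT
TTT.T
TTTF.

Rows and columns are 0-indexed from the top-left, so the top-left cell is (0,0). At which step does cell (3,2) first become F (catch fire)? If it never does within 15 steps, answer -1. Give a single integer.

Step 1: cell (3,2)='T' (+3 fires, +2 burnt)
Step 2: cell (3,2)='F' (+5 fires, +3 burnt)
  -> target ignites at step 2
Step 3: cell (3,2)='.' (+6 fires, +5 burnt)
Step 4: cell (3,2)='.' (+2 fires, +6 burnt)
Step 5: cell (3,2)='.' (+2 fires, +2 burnt)
Step 6: cell (3,2)='.' (+1 fires, +2 burnt)
Step 7: cell (3,2)='.' (+1 fires, +1 burnt)
Step 8: cell (3,2)='.' (+0 fires, +1 burnt)
  fire out at step 8

2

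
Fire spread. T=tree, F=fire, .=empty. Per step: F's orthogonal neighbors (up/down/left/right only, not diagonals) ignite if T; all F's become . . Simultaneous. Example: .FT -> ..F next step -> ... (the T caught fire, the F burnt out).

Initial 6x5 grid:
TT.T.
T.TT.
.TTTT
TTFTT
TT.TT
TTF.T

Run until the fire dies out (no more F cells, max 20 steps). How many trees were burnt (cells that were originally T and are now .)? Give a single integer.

Step 1: +4 fires, +2 burnt (F count now 4)
Step 2: +8 fires, +4 burnt (F count now 8)
Step 3: +4 fires, +8 burnt (F count now 4)
Step 4: +2 fires, +4 burnt (F count now 2)
Step 5: +0 fires, +2 burnt (F count now 0)
Fire out after step 5
Initially T: 21, now '.': 27
Total burnt (originally-T cells now '.'): 18

Answer: 18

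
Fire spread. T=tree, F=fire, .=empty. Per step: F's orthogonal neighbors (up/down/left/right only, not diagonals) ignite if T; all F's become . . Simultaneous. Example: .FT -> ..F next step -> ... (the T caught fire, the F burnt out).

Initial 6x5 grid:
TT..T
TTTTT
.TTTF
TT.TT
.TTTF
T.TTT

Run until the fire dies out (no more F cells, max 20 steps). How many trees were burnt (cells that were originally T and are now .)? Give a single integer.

Step 1: +5 fires, +2 burnt (F count now 5)
Step 2: +6 fires, +5 burnt (F count now 6)
Step 3: +4 fires, +6 burnt (F count now 4)
Step 4: +2 fires, +4 burnt (F count now 2)
Step 5: +3 fires, +2 burnt (F count now 3)
Step 6: +1 fires, +3 burnt (F count now 1)
Step 7: +0 fires, +1 burnt (F count now 0)
Fire out after step 7
Initially T: 22, now '.': 29
Total burnt (originally-T cells now '.'): 21

Answer: 21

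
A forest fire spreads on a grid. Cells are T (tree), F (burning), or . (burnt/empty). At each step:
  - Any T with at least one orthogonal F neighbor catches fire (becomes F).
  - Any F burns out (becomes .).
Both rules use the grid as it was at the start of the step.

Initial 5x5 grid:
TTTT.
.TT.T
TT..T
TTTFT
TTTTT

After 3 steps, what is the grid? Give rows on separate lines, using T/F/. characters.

Step 1: 3 trees catch fire, 1 burn out
  TTTT.
  .TT.T
  TT..T
  TTF.F
  TTTFT
Step 2: 4 trees catch fire, 3 burn out
  TTTT.
  .TT.T
  TT..F
  TF...
  TTF.F
Step 3: 4 trees catch fire, 4 burn out
  TTTT.
  .TT.F
  TF...
  F....
  TF...

TTTT.
.TT.F
TF...
F....
TF...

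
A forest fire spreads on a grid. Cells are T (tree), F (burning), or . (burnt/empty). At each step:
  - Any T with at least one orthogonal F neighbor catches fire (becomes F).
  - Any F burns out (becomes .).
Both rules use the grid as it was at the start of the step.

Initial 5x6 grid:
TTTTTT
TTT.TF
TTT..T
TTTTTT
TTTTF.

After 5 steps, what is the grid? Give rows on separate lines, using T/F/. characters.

Step 1: 5 trees catch fire, 2 burn out
  TTTTTF
  TTT.F.
  TTT..F
  TTTTFT
  TTTF..
Step 2: 4 trees catch fire, 5 burn out
  TTTTF.
  TTT...
  TTT...
  TTTF.F
  TTF...
Step 3: 3 trees catch fire, 4 burn out
  TTTF..
  TTT...
  TTT...
  TTF...
  TF....
Step 4: 4 trees catch fire, 3 burn out
  TTF...
  TTT...
  TTF...
  TF....
  F.....
Step 5: 4 trees catch fire, 4 burn out
  TF....
  TTF...
  TF....
  F.....
  ......

TF....
TTF...
TF....
F.....
......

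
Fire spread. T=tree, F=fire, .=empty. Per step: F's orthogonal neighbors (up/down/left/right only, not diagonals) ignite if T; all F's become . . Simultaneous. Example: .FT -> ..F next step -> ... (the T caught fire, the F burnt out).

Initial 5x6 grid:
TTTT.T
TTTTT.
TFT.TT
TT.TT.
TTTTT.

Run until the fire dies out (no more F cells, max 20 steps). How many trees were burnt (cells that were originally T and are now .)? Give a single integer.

Answer: 22

Derivation:
Step 1: +4 fires, +1 burnt (F count now 4)
Step 2: +5 fires, +4 burnt (F count now 5)
Step 3: +5 fires, +5 burnt (F count now 5)
Step 4: +3 fires, +5 burnt (F count now 3)
Step 5: +3 fires, +3 burnt (F count now 3)
Step 6: +2 fires, +3 burnt (F count now 2)
Step 7: +0 fires, +2 burnt (F count now 0)
Fire out after step 7
Initially T: 23, now '.': 29
Total burnt (originally-T cells now '.'): 22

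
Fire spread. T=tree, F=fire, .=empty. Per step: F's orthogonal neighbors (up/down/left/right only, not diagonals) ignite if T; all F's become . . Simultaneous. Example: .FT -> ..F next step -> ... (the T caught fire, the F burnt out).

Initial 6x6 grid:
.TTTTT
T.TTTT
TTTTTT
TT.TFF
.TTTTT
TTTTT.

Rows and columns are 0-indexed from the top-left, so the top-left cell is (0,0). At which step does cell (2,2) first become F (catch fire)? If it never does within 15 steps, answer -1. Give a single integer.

Step 1: cell (2,2)='T' (+5 fires, +2 burnt)
Step 2: cell (2,2)='T' (+5 fires, +5 burnt)
Step 3: cell (2,2)='F' (+6 fires, +5 burnt)
  -> target ignites at step 3
Step 4: cell (2,2)='.' (+5 fires, +6 burnt)
Step 5: cell (2,2)='.' (+4 fires, +5 burnt)
Step 6: cell (2,2)='.' (+4 fires, +4 burnt)
Step 7: cell (2,2)='.' (+0 fires, +4 burnt)
  fire out at step 7

3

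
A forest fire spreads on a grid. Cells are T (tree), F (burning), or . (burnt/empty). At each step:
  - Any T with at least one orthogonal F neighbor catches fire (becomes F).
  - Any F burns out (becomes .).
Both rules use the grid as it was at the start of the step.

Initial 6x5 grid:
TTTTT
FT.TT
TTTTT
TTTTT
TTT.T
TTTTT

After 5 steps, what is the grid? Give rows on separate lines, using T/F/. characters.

Step 1: 3 trees catch fire, 1 burn out
  FTTTT
  .F.TT
  FTTTT
  TTTTT
  TTT.T
  TTTTT
Step 2: 3 trees catch fire, 3 burn out
  .FTTT
  ...TT
  .FTTT
  FTTTT
  TTT.T
  TTTTT
Step 3: 4 trees catch fire, 3 burn out
  ..FTT
  ...TT
  ..FTT
  .FTTT
  FTT.T
  TTTTT
Step 4: 5 trees catch fire, 4 burn out
  ...FT
  ...TT
  ...FT
  ..FTT
  .FT.T
  FTTTT
Step 5: 6 trees catch fire, 5 burn out
  ....F
  ...FT
  ....F
  ...FT
  ..F.T
  .FTTT

....F
...FT
....F
...FT
..F.T
.FTTT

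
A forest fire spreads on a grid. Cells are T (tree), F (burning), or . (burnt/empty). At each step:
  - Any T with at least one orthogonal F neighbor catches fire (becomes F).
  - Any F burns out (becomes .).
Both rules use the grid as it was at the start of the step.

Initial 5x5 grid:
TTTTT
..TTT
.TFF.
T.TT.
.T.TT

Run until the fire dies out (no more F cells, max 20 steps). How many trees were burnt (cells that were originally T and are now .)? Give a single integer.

Answer: 13

Derivation:
Step 1: +5 fires, +2 burnt (F count now 5)
Step 2: +4 fires, +5 burnt (F count now 4)
Step 3: +3 fires, +4 burnt (F count now 3)
Step 4: +1 fires, +3 burnt (F count now 1)
Step 5: +0 fires, +1 burnt (F count now 0)
Fire out after step 5
Initially T: 15, now '.': 23
Total burnt (originally-T cells now '.'): 13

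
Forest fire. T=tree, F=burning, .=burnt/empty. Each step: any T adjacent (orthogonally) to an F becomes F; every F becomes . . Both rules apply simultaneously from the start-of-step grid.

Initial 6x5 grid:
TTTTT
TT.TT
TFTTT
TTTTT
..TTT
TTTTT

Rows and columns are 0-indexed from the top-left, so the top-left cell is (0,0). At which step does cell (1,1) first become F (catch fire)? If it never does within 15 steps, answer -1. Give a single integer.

Step 1: cell (1,1)='F' (+4 fires, +1 burnt)
  -> target ignites at step 1
Step 2: cell (1,1)='.' (+5 fires, +4 burnt)
Step 3: cell (1,1)='.' (+6 fires, +5 burnt)
Step 4: cell (1,1)='.' (+5 fires, +6 burnt)
Step 5: cell (1,1)='.' (+4 fires, +5 burnt)
Step 6: cell (1,1)='.' (+2 fires, +4 burnt)
Step 7: cell (1,1)='.' (+0 fires, +2 burnt)
  fire out at step 7

1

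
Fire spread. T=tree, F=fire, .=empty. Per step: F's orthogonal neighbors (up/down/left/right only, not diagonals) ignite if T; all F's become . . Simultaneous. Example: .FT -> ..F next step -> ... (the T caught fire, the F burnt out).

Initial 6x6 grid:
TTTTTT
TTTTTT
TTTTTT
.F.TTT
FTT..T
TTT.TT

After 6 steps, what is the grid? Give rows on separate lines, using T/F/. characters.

Step 1: 3 trees catch fire, 2 burn out
  TTTTTT
  TTTTTT
  TFTTTT
  ...TTT
  .FT..T
  FTT.TT
Step 2: 5 trees catch fire, 3 burn out
  TTTTTT
  TFTTTT
  F.FTTT
  ...TTT
  ..F..T
  .FT.TT
Step 3: 5 trees catch fire, 5 burn out
  TFTTTT
  F.FTTT
  ...FTT
  ...TTT
  .....T
  ..F.TT
Step 4: 5 trees catch fire, 5 burn out
  F.FTTT
  ...FTT
  ....FT
  ...FTT
  .....T
  ....TT
Step 5: 4 trees catch fire, 5 burn out
  ...FTT
  ....FT
  .....F
  ....FT
  .....T
  ....TT
Step 6: 3 trees catch fire, 4 burn out
  ....FT
  .....F
  ......
  .....F
  .....T
  ....TT

....FT
.....F
......
.....F
.....T
....TT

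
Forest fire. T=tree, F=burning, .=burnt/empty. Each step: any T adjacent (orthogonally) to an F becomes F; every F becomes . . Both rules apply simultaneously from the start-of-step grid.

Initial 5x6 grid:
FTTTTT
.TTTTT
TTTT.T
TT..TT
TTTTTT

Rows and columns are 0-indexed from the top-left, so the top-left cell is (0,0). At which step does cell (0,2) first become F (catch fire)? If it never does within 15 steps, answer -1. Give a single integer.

Step 1: cell (0,2)='T' (+1 fires, +1 burnt)
Step 2: cell (0,2)='F' (+2 fires, +1 burnt)
  -> target ignites at step 2
Step 3: cell (0,2)='.' (+3 fires, +2 burnt)
Step 4: cell (0,2)='.' (+5 fires, +3 burnt)
Step 5: cell (0,2)='.' (+5 fires, +5 burnt)
Step 6: cell (0,2)='.' (+3 fires, +5 burnt)
Step 7: cell (0,2)='.' (+2 fires, +3 burnt)
Step 8: cell (0,2)='.' (+2 fires, +2 burnt)
Step 9: cell (0,2)='.' (+2 fires, +2 burnt)
Step 10: cell (0,2)='.' (+0 fires, +2 burnt)
  fire out at step 10

2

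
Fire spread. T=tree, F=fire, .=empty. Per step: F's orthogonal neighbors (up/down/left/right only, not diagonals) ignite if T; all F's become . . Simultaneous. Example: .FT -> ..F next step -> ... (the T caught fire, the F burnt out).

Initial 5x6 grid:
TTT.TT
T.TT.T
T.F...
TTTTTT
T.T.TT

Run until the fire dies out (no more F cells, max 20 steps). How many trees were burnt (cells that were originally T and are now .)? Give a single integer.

Answer: 17

Derivation:
Step 1: +2 fires, +1 burnt (F count now 2)
Step 2: +5 fires, +2 burnt (F count now 5)
Step 3: +3 fires, +5 burnt (F count now 3)
Step 4: +5 fires, +3 burnt (F count now 5)
Step 5: +2 fires, +5 burnt (F count now 2)
Step 6: +0 fires, +2 burnt (F count now 0)
Fire out after step 6
Initially T: 20, now '.': 27
Total burnt (originally-T cells now '.'): 17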